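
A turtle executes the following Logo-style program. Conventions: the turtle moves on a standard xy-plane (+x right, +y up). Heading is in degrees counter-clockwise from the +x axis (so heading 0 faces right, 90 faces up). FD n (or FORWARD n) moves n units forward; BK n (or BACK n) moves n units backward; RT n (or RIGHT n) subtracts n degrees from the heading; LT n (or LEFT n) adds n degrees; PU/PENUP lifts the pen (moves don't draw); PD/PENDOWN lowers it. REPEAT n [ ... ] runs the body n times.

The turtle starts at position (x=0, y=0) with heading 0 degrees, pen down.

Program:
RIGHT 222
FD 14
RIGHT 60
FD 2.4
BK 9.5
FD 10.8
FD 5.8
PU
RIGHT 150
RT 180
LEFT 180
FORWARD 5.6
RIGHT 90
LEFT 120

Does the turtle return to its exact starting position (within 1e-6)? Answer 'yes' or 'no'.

Executing turtle program step by step:
Start: pos=(0,0), heading=0, pen down
RT 222: heading 0 -> 138
FD 14: (0,0) -> (-10.404,9.368) [heading=138, draw]
RT 60: heading 138 -> 78
FD 2.4: (-10.404,9.368) -> (-9.905,11.715) [heading=78, draw]
BK 9.5: (-9.905,11.715) -> (-11.88,2.423) [heading=78, draw]
FD 10.8: (-11.88,2.423) -> (-9.635,12.987) [heading=78, draw]
FD 5.8: (-9.635,12.987) -> (-8.429,18.66) [heading=78, draw]
PU: pen up
RT 150: heading 78 -> 288
RT 180: heading 288 -> 108
LT 180: heading 108 -> 288
FD 5.6: (-8.429,18.66) -> (-6.698,13.334) [heading=288, move]
RT 90: heading 288 -> 198
LT 120: heading 198 -> 318
Final: pos=(-6.698,13.334), heading=318, 5 segment(s) drawn

Start position: (0, 0)
Final position: (-6.698, 13.334)
Distance = 14.922; >= 1e-6 -> NOT closed

Answer: no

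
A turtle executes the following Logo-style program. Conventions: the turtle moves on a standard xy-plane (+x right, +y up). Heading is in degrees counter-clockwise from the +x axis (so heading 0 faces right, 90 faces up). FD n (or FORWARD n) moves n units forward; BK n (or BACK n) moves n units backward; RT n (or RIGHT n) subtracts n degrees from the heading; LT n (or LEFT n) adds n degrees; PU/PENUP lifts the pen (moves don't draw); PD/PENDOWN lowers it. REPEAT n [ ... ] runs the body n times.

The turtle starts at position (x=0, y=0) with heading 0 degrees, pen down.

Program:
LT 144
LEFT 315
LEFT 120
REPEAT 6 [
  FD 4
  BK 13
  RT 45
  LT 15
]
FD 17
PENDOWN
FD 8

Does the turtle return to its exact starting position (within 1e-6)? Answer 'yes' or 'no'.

Answer: no

Derivation:
Executing turtle program step by step:
Start: pos=(0,0), heading=0, pen down
LT 144: heading 0 -> 144
LT 315: heading 144 -> 99
LT 120: heading 99 -> 219
REPEAT 6 [
  -- iteration 1/6 --
  FD 4: (0,0) -> (-3.109,-2.517) [heading=219, draw]
  BK 13: (-3.109,-2.517) -> (6.994,5.664) [heading=219, draw]
  RT 45: heading 219 -> 174
  LT 15: heading 174 -> 189
  -- iteration 2/6 --
  FD 4: (6.994,5.664) -> (3.044,5.038) [heading=189, draw]
  BK 13: (3.044,5.038) -> (15.884,7.072) [heading=189, draw]
  RT 45: heading 189 -> 144
  LT 15: heading 144 -> 159
  -- iteration 3/6 --
  FD 4: (15.884,7.072) -> (12.149,8.505) [heading=159, draw]
  BK 13: (12.149,8.505) -> (24.286,3.846) [heading=159, draw]
  RT 45: heading 159 -> 114
  LT 15: heading 114 -> 129
  -- iteration 4/6 --
  FD 4: (24.286,3.846) -> (21.768,6.955) [heading=129, draw]
  BK 13: (21.768,6.955) -> (29.95,-3.148) [heading=129, draw]
  RT 45: heading 129 -> 84
  LT 15: heading 84 -> 99
  -- iteration 5/6 --
  FD 4: (29.95,-3.148) -> (29.324,0.803) [heading=99, draw]
  BK 13: (29.324,0.803) -> (31.358,-12.037) [heading=99, draw]
  RT 45: heading 99 -> 54
  LT 15: heading 54 -> 69
  -- iteration 6/6 --
  FD 4: (31.358,-12.037) -> (32.791,-8.303) [heading=69, draw]
  BK 13: (32.791,-8.303) -> (28.132,-20.439) [heading=69, draw]
  RT 45: heading 69 -> 24
  LT 15: heading 24 -> 39
]
FD 17: (28.132,-20.439) -> (41.344,-9.741) [heading=39, draw]
PD: pen down
FD 8: (41.344,-9.741) -> (47.561,-4.706) [heading=39, draw]
Final: pos=(47.561,-4.706), heading=39, 14 segment(s) drawn

Start position: (0, 0)
Final position: (47.561, -4.706)
Distance = 47.793; >= 1e-6 -> NOT closed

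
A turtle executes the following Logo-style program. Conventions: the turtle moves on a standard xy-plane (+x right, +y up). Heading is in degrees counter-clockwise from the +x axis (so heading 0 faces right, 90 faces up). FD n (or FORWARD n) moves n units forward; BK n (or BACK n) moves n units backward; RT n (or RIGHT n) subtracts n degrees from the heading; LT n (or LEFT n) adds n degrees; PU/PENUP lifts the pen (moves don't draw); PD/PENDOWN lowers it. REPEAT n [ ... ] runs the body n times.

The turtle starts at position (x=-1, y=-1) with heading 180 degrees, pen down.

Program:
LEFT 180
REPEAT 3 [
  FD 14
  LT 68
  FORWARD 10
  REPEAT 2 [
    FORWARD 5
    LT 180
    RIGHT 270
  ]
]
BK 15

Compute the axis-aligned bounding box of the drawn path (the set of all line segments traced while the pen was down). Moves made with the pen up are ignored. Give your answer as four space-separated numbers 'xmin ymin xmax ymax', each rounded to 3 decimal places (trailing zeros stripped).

Executing turtle program step by step:
Start: pos=(-1,-1), heading=180, pen down
LT 180: heading 180 -> 0
REPEAT 3 [
  -- iteration 1/3 --
  FD 14: (-1,-1) -> (13,-1) [heading=0, draw]
  LT 68: heading 0 -> 68
  FD 10: (13,-1) -> (16.746,8.272) [heading=68, draw]
  REPEAT 2 [
    -- iteration 1/2 --
    FD 5: (16.746,8.272) -> (18.619,12.908) [heading=68, draw]
    LT 180: heading 68 -> 248
    RT 270: heading 248 -> 338
    -- iteration 2/2 --
    FD 5: (18.619,12.908) -> (23.255,11.035) [heading=338, draw]
    LT 180: heading 338 -> 158
    RT 270: heading 158 -> 248
  ]
  -- iteration 2/3 --
  FD 14: (23.255,11.035) -> (18.011,-1.946) [heading=248, draw]
  LT 68: heading 248 -> 316
  FD 10: (18.011,-1.946) -> (25.204,-8.892) [heading=316, draw]
  REPEAT 2 [
    -- iteration 1/2 --
    FD 5: (25.204,-8.892) -> (28.801,-12.366) [heading=316, draw]
    LT 180: heading 316 -> 136
    RT 270: heading 136 -> 226
    -- iteration 2/2 --
    FD 5: (28.801,-12.366) -> (25.327,-15.962) [heading=226, draw]
    LT 180: heading 226 -> 46
    RT 270: heading 46 -> 136
  ]
  -- iteration 3/3 --
  FD 14: (25.327,-15.962) -> (15.257,-6.237) [heading=136, draw]
  LT 68: heading 136 -> 204
  FD 10: (15.257,-6.237) -> (6.121,-10.305) [heading=204, draw]
  REPEAT 2 [
    -- iteration 1/2 --
    FD 5: (6.121,-10.305) -> (1.553,-12.338) [heading=204, draw]
    LT 180: heading 204 -> 24
    RT 270: heading 24 -> 114
    -- iteration 2/2 --
    FD 5: (1.553,-12.338) -> (-0.48,-7.771) [heading=114, draw]
    LT 180: heading 114 -> 294
    RT 270: heading 294 -> 24
  ]
]
BK 15: (-0.48,-7.771) -> (-14.183,-13.872) [heading=24, draw]
Final: pos=(-14.183,-13.872), heading=24, 13 segment(s) drawn

Segment endpoints: x in {-14.183, -1, -0.48, 1.553, 6.121, 13, 15.257, 16.746, 18.011, 18.619, 23.255, 25.204, 25.327, 28.801}, y in {-15.962, -13.872, -12.366, -12.338, -10.305, -8.892, -7.771, -6.237, -1.946, -1, -1, 8.272, 11.035, 12.908}
xmin=-14.183, ymin=-15.962, xmax=28.801, ymax=12.908

Answer: -14.183 -15.962 28.801 12.908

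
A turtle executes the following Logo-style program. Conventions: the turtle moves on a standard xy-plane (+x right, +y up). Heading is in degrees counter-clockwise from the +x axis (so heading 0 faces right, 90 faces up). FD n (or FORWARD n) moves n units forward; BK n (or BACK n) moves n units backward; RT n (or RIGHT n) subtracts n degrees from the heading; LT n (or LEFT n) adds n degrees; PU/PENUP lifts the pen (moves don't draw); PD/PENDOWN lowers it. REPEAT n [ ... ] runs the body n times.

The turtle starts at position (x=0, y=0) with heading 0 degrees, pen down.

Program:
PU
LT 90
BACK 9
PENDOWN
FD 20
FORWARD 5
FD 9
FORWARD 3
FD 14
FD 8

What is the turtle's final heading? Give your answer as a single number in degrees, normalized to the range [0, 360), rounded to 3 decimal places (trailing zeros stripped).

Executing turtle program step by step:
Start: pos=(0,0), heading=0, pen down
PU: pen up
LT 90: heading 0 -> 90
BK 9: (0,0) -> (0,-9) [heading=90, move]
PD: pen down
FD 20: (0,-9) -> (0,11) [heading=90, draw]
FD 5: (0,11) -> (0,16) [heading=90, draw]
FD 9: (0,16) -> (0,25) [heading=90, draw]
FD 3: (0,25) -> (0,28) [heading=90, draw]
FD 14: (0,28) -> (0,42) [heading=90, draw]
FD 8: (0,42) -> (0,50) [heading=90, draw]
Final: pos=(0,50), heading=90, 6 segment(s) drawn

Answer: 90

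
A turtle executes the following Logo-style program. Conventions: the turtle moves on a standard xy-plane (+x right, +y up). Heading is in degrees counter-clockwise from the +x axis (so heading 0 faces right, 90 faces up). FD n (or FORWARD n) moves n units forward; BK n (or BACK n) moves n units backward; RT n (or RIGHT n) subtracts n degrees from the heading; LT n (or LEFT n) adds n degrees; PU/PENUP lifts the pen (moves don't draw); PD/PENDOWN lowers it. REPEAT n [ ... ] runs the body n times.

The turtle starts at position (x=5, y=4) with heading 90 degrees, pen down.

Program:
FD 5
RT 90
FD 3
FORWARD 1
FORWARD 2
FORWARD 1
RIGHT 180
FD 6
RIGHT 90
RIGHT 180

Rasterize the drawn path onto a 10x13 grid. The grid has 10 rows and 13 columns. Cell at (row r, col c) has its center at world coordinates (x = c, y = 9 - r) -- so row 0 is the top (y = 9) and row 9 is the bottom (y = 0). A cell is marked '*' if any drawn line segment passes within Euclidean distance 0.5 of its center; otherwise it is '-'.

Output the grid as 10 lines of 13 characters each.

Segment 0: (5,4) -> (5,9)
Segment 1: (5,9) -> (8,9)
Segment 2: (8,9) -> (9,9)
Segment 3: (9,9) -> (11,9)
Segment 4: (11,9) -> (12,9)
Segment 5: (12,9) -> (6,9)

Answer: -----********
-----*-------
-----*-------
-----*-------
-----*-------
-----*-------
-------------
-------------
-------------
-------------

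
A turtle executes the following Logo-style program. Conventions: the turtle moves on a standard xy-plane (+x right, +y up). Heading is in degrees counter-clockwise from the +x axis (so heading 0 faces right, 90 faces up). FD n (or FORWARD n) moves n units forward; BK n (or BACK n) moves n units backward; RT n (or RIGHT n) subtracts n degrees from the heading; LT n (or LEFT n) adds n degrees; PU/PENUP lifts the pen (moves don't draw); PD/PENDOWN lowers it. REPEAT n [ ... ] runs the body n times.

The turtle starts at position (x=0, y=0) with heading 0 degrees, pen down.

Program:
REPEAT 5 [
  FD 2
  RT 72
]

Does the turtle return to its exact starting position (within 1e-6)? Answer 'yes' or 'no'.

Executing turtle program step by step:
Start: pos=(0,0), heading=0, pen down
REPEAT 5 [
  -- iteration 1/5 --
  FD 2: (0,0) -> (2,0) [heading=0, draw]
  RT 72: heading 0 -> 288
  -- iteration 2/5 --
  FD 2: (2,0) -> (2.618,-1.902) [heading=288, draw]
  RT 72: heading 288 -> 216
  -- iteration 3/5 --
  FD 2: (2.618,-1.902) -> (1,-3.078) [heading=216, draw]
  RT 72: heading 216 -> 144
  -- iteration 4/5 --
  FD 2: (1,-3.078) -> (-0.618,-1.902) [heading=144, draw]
  RT 72: heading 144 -> 72
  -- iteration 5/5 --
  FD 2: (-0.618,-1.902) -> (0,0) [heading=72, draw]
  RT 72: heading 72 -> 0
]
Final: pos=(0,0), heading=0, 5 segment(s) drawn

Start position: (0, 0)
Final position: (0, 0)
Distance = 0; < 1e-6 -> CLOSED

Answer: yes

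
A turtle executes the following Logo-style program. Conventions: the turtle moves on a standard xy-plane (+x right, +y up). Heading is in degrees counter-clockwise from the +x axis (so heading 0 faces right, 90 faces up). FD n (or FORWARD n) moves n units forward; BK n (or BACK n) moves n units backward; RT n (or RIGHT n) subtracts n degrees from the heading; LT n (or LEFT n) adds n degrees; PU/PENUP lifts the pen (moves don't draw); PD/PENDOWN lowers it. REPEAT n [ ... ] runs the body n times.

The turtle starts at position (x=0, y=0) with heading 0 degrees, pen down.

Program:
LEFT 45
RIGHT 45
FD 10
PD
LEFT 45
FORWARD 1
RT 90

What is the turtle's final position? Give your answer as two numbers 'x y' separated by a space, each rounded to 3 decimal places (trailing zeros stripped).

Executing turtle program step by step:
Start: pos=(0,0), heading=0, pen down
LT 45: heading 0 -> 45
RT 45: heading 45 -> 0
FD 10: (0,0) -> (10,0) [heading=0, draw]
PD: pen down
LT 45: heading 0 -> 45
FD 1: (10,0) -> (10.707,0.707) [heading=45, draw]
RT 90: heading 45 -> 315
Final: pos=(10.707,0.707), heading=315, 2 segment(s) drawn

Answer: 10.707 0.707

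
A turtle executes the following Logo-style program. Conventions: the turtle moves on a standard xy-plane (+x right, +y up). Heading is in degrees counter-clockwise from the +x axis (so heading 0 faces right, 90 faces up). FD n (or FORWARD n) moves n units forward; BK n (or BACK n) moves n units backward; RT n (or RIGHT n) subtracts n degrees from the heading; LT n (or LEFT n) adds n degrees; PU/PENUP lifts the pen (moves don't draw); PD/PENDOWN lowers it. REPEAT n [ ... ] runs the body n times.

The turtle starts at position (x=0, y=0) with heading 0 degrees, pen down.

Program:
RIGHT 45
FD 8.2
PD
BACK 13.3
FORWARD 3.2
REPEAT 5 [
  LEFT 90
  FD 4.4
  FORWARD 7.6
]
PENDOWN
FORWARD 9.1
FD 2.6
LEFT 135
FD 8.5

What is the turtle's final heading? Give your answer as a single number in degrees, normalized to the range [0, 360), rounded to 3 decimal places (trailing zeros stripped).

Answer: 180

Derivation:
Executing turtle program step by step:
Start: pos=(0,0), heading=0, pen down
RT 45: heading 0 -> 315
FD 8.2: (0,0) -> (5.798,-5.798) [heading=315, draw]
PD: pen down
BK 13.3: (5.798,-5.798) -> (-3.606,3.606) [heading=315, draw]
FD 3.2: (-3.606,3.606) -> (-1.344,1.344) [heading=315, draw]
REPEAT 5 [
  -- iteration 1/5 --
  LT 90: heading 315 -> 45
  FD 4.4: (-1.344,1.344) -> (1.768,4.455) [heading=45, draw]
  FD 7.6: (1.768,4.455) -> (7.142,9.829) [heading=45, draw]
  -- iteration 2/5 --
  LT 90: heading 45 -> 135
  FD 4.4: (7.142,9.829) -> (4.031,12.94) [heading=135, draw]
  FD 7.6: (4.031,12.94) -> (-1.344,18.314) [heading=135, draw]
  -- iteration 3/5 --
  LT 90: heading 135 -> 225
  FD 4.4: (-1.344,18.314) -> (-4.455,15.203) [heading=225, draw]
  FD 7.6: (-4.455,15.203) -> (-9.829,9.829) [heading=225, draw]
  -- iteration 4/5 --
  LT 90: heading 225 -> 315
  FD 4.4: (-9.829,9.829) -> (-6.718,6.718) [heading=315, draw]
  FD 7.6: (-6.718,6.718) -> (-1.344,1.344) [heading=315, draw]
  -- iteration 5/5 --
  LT 90: heading 315 -> 45
  FD 4.4: (-1.344,1.344) -> (1.768,4.455) [heading=45, draw]
  FD 7.6: (1.768,4.455) -> (7.142,9.829) [heading=45, draw]
]
PD: pen down
FD 9.1: (7.142,9.829) -> (13.576,16.263) [heading=45, draw]
FD 2.6: (13.576,16.263) -> (15.415,18.102) [heading=45, draw]
LT 135: heading 45 -> 180
FD 8.5: (15.415,18.102) -> (6.915,18.102) [heading=180, draw]
Final: pos=(6.915,18.102), heading=180, 16 segment(s) drawn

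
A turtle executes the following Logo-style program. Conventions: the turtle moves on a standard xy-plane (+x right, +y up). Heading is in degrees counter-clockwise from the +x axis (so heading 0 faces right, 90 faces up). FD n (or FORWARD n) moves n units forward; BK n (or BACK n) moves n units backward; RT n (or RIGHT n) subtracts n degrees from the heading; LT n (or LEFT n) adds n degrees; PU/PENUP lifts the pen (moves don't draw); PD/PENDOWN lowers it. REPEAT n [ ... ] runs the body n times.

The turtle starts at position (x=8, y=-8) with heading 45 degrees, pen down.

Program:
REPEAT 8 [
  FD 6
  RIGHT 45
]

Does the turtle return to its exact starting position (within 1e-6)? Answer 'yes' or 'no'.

Executing turtle program step by step:
Start: pos=(8,-8), heading=45, pen down
REPEAT 8 [
  -- iteration 1/8 --
  FD 6: (8,-8) -> (12.243,-3.757) [heading=45, draw]
  RT 45: heading 45 -> 0
  -- iteration 2/8 --
  FD 6: (12.243,-3.757) -> (18.243,-3.757) [heading=0, draw]
  RT 45: heading 0 -> 315
  -- iteration 3/8 --
  FD 6: (18.243,-3.757) -> (22.485,-8) [heading=315, draw]
  RT 45: heading 315 -> 270
  -- iteration 4/8 --
  FD 6: (22.485,-8) -> (22.485,-14) [heading=270, draw]
  RT 45: heading 270 -> 225
  -- iteration 5/8 --
  FD 6: (22.485,-14) -> (18.243,-18.243) [heading=225, draw]
  RT 45: heading 225 -> 180
  -- iteration 6/8 --
  FD 6: (18.243,-18.243) -> (12.243,-18.243) [heading=180, draw]
  RT 45: heading 180 -> 135
  -- iteration 7/8 --
  FD 6: (12.243,-18.243) -> (8,-14) [heading=135, draw]
  RT 45: heading 135 -> 90
  -- iteration 8/8 --
  FD 6: (8,-14) -> (8,-8) [heading=90, draw]
  RT 45: heading 90 -> 45
]
Final: pos=(8,-8), heading=45, 8 segment(s) drawn

Start position: (8, -8)
Final position: (8, -8)
Distance = 0; < 1e-6 -> CLOSED

Answer: yes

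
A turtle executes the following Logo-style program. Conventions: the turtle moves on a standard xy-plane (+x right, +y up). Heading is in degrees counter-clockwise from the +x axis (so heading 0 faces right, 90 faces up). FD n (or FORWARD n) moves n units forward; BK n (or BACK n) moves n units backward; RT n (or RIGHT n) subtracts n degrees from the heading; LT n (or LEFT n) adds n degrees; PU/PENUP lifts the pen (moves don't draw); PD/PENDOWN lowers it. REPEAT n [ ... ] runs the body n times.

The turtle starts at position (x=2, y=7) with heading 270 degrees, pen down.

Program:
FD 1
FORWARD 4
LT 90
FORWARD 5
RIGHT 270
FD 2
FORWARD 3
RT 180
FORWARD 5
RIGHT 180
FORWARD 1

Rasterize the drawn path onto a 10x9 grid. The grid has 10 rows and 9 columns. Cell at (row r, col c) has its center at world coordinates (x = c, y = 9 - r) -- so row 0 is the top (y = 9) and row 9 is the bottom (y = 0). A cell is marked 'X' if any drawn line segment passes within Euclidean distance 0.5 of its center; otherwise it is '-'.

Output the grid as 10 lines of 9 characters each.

Segment 0: (2,7) -> (2,6)
Segment 1: (2,6) -> (2,2)
Segment 2: (2,2) -> (7,2)
Segment 3: (7,2) -> (7,4)
Segment 4: (7,4) -> (7,7)
Segment 5: (7,7) -> (7,2)
Segment 6: (7,2) -> (7,3)

Answer: ---------
---------
--X----X-
--X----X-
--X----X-
--X----X-
--X----X-
--XXXXXX-
---------
---------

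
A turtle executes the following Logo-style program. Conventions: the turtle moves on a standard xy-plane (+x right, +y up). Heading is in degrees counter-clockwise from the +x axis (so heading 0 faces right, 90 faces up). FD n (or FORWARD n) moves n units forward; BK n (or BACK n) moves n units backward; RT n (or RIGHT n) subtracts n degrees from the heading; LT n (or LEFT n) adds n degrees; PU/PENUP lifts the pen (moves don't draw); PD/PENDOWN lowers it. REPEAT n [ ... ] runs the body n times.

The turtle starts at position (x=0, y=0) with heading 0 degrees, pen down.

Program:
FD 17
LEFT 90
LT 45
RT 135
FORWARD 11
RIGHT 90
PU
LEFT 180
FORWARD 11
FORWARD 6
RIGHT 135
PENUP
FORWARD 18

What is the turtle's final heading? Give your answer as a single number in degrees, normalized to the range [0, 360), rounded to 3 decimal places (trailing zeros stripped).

Answer: 315

Derivation:
Executing turtle program step by step:
Start: pos=(0,0), heading=0, pen down
FD 17: (0,0) -> (17,0) [heading=0, draw]
LT 90: heading 0 -> 90
LT 45: heading 90 -> 135
RT 135: heading 135 -> 0
FD 11: (17,0) -> (28,0) [heading=0, draw]
RT 90: heading 0 -> 270
PU: pen up
LT 180: heading 270 -> 90
FD 11: (28,0) -> (28,11) [heading=90, move]
FD 6: (28,11) -> (28,17) [heading=90, move]
RT 135: heading 90 -> 315
PU: pen up
FD 18: (28,17) -> (40.728,4.272) [heading=315, move]
Final: pos=(40.728,4.272), heading=315, 2 segment(s) drawn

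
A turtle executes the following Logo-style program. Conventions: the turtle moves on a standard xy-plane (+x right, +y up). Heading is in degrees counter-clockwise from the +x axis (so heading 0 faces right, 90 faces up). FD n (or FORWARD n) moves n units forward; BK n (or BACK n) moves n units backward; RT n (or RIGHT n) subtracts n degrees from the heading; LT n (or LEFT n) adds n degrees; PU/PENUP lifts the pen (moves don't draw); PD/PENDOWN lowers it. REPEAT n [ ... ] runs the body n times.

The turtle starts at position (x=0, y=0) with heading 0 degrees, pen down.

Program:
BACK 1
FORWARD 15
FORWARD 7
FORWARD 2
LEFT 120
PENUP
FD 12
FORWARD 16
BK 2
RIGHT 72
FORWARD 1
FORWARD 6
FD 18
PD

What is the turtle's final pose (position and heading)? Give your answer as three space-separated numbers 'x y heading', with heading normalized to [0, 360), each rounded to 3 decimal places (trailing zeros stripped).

Answer: 26.728 41.095 48

Derivation:
Executing turtle program step by step:
Start: pos=(0,0), heading=0, pen down
BK 1: (0,0) -> (-1,0) [heading=0, draw]
FD 15: (-1,0) -> (14,0) [heading=0, draw]
FD 7: (14,0) -> (21,0) [heading=0, draw]
FD 2: (21,0) -> (23,0) [heading=0, draw]
LT 120: heading 0 -> 120
PU: pen up
FD 12: (23,0) -> (17,10.392) [heading=120, move]
FD 16: (17,10.392) -> (9,24.249) [heading=120, move]
BK 2: (9,24.249) -> (10,22.517) [heading=120, move]
RT 72: heading 120 -> 48
FD 1: (10,22.517) -> (10.669,23.26) [heading=48, move]
FD 6: (10.669,23.26) -> (14.684,27.719) [heading=48, move]
FD 18: (14.684,27.719) -> (26.728,41.095) [heading=48, move]
PD: pen down
Final: pos=(26.728,41.095), heading=48, 4 segment(s) drawn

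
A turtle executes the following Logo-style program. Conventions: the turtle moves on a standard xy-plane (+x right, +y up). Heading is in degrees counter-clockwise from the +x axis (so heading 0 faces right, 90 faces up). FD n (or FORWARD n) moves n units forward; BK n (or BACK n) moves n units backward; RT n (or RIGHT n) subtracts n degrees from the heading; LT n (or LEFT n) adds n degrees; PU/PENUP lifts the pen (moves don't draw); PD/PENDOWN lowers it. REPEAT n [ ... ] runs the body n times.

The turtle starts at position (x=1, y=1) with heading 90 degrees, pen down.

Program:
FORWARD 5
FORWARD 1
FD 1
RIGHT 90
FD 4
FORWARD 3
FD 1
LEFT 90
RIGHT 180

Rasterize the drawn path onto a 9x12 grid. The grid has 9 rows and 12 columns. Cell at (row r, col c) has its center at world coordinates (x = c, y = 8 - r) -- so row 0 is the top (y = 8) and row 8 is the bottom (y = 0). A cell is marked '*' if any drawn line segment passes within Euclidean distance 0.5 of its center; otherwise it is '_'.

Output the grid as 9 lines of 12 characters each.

Answer: _*********__
_*__________
_*__________
_*__________
_*__________
_*__________
_*__________
_*__________
____________

Derivation:
Segment 0: (1,1) -> (1,6)
Segment 1: (1,6) -> (1,7)
Segment 2: (1,7) -> (1,8)
Segment 3: (1,8) -> (5,8)
Segment 4: (5,8) -> (8,8)
Segment 5: (8,8) -> (9,8)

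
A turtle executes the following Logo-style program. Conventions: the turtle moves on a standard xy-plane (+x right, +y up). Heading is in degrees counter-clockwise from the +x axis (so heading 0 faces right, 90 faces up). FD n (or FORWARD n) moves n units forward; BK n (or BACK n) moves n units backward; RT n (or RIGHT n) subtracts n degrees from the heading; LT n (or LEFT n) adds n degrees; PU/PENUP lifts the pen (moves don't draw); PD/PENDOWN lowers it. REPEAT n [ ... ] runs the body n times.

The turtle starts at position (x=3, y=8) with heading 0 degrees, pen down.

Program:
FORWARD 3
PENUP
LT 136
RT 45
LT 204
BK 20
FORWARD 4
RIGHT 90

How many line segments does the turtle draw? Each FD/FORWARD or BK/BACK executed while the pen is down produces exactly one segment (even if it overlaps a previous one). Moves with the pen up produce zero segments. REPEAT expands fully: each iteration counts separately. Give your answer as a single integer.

Answer: 1

Derivation:
Executing turtle program step by step:
Start: pos=(3,8), heading=0, pen down
FD 3: (3,8) -> (6,8) [heading=0, draw]
PU: pen up
LT 136: heading 0 -> 136
RT 45: heading 136 -> 91
LT 204: heading 91 -> 295
BK 20: (6,8) -> (-2.452,26.126) [heading=295, move]
FD 4: (-2.452,26.126) -> (-0.762,22.501) [heading=295, move]
RT 90: heading 295 -> 205
Final: pos=(-0.762,22.501), heading=205, 1 segment(s) drawn
Segments drawn: 1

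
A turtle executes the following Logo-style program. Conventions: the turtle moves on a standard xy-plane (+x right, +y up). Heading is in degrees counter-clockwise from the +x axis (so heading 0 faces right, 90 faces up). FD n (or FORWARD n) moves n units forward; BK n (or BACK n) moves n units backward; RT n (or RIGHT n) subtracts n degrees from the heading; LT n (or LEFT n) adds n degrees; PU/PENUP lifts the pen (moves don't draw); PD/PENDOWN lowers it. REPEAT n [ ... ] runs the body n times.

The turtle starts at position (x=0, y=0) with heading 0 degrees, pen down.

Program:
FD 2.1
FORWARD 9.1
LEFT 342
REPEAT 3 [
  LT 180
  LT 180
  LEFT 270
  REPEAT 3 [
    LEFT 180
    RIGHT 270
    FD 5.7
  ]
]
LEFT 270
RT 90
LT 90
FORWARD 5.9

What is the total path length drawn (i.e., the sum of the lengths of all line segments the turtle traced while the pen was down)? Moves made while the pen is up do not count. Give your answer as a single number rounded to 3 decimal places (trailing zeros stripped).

Answer: 68.4

Derivation:
Executing turtle program step by step:
Start: pos=(0,0), heading=0, pen down
FD 2.1: (0,0) -> (2.1,0) [heading=0, draw]
FD 9.1: (2.1,0) -> (11.2,0) [heading=0, draw]
LT 342: heading 0 -> 342
REPEAT 3 [
  -- iteration 1/3 --
  LT 180: heading 342 -> 162
  LT 180: heading 162 -> 342
  LT 270: heading 342 -> 252
  REPEAT 3 [
    -- iteration 1/3 --
    LT 180: heading 252 -> 72
    RT 270: heading 72 -> 162
    FD 5.7: (11.2,0) -> (5.779,1.761) [heading=162, draw]
    -- iteration 2/3 --
    LT 180: heading 162 -> 342
    RT 270: heading 342 -> 72
    FD 5.7: (5.779,1.761) -> (7.54,7.182) [heading=72, draw]
    -- iteration 3/3 --
    LT 180: heading 72 -> 252
    RT 270: heading 252 -> 342
    FD 5.7: (7.54,7.182) -> (12.961,5.421) [heading=342, draw]
  ]
  -- iteration 2/3 --
  LT 180: heading 342 -> 162
  LT 180: heading 162 -> 342
  LT 270: heading 342 -> 252
  REPEAT 3 [
    -- iteration 1/3 --
    LT 180: heading 252 -> 72
    RT 270: heading 72 -> 162
    FD 5.7: (12.961,5.421) -> (7.54,7.182) [heading=162, draw]
    -- iteration 2/3 --
    LT 180: heading 162 -> 342
    RT 270: heading 342 -> 72
    FD 5.7: (7.54,7.182) -> (9.302,12.603) [heading=72, draw]
    -- iteration 3/3 --
    LT 180: heading 72 -> 252
    RT 270: heading 252 -> 342
    FD 5.7: (9.302,12.603) -> (14.723,10.842) [heading=342, draw]
  ]
  -- iteration 3/3 --
  LT 180: heading 342 -> 162
  LT 180: heading 162 -> 342
  LT 270: heading 342 -> 252
  REPEAT 3 [
    -- iteration 1/3 --
    LT 180: heading 252 -> 72
    RT 270: heading 72 -> 162
    FD 5.7: (14.723,10.842) -> (9.302,12.603) [heading=162, draw]
    -- iteration 2/3 --
    LT 180: heading 162 -> 342
    RT 270: heading 342 -> 72
    FD 5.7: (9.302,12.603) -> (11.063,18.024) [heading=72, draw]
    -- iteration 3/3 --
    LT 180: heading 72 -> 252
    RT 270: heading 252 -> 342
    FD 5.7: (11.063,18.024) -> (16.484,16.263) [heading=342, draw]
  ]
]
LT 270: heading 342 -> 252
RT 90: heading 252 -> 162
LT 90: heading 162 -> 252
FD 5.9: (16.484,16.263) -> (14.661,10.652) [heading=252, draw]
Final: pos=(14.661,10.652), heading=252, 12 segment(s) drawn

Segment lengths:
  seg 1: (0,0) -> (2.1,0), length = 2.1
  seg 2: (2.1,0) -> (11.2,0), length = 9.1
  seg 3: (11.2,0) -> (5.779,1.761), length = 5.7
  seg 4: (5.779,1.761) -> (7.54,7.182), length = 5.7
  seg 5: (7.54,7.182) -> (12.961,5.421), length = 5.7
  seg 6: (12.961,5.421) -> (7.54,7.182), length = 5.7
  seg 7: (7.54,7.182) -> (9.302,12.603), length = 5.7
  seg 8: (9.302,12.603) -> (14.723,10.842), length = 5.7
  seg 9: (14.723,10.842) -> (9.302,12.603), length = 5.7
  seg 10: (9.302,12.603) -> (11.063,18.024), length = 5.7
  seg 11: (11.063,18.024) -> (16.484,16.263), length = 5.7
  seg 12: (16.484,16.263) -> (14.661,10.652), length = 5.9
Total = 68.4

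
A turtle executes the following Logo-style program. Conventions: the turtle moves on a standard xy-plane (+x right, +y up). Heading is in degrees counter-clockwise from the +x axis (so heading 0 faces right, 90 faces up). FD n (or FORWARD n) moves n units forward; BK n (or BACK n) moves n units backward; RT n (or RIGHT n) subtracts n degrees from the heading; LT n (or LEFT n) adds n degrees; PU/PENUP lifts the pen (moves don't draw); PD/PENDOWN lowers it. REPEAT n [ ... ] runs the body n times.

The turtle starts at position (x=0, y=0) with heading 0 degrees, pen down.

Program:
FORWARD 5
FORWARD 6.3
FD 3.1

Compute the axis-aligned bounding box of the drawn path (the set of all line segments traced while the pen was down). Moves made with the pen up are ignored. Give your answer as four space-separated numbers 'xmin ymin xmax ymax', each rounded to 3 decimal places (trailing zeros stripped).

Executing turtle program step by step:
Start: pos=(0,0), heading=0, pen down
FD 5: (0,0) -> (5,0) [heading=0, draw]
FD 6.3: (5,0) -> (11.3,0) [heading=0, draw]
FD 3.1: (11.3,0) -> (14.4,0) [heading=0, draw]
Final: pos=(14.4,0), heading=0, 3 segment(s) drawn

Segment endpoints: x in {0, 5, 11.3, 14.4}, y in {0}
xmin=0, ymin=0, xmax=14.4, ymax=0

Answer: 0 0 14.4 0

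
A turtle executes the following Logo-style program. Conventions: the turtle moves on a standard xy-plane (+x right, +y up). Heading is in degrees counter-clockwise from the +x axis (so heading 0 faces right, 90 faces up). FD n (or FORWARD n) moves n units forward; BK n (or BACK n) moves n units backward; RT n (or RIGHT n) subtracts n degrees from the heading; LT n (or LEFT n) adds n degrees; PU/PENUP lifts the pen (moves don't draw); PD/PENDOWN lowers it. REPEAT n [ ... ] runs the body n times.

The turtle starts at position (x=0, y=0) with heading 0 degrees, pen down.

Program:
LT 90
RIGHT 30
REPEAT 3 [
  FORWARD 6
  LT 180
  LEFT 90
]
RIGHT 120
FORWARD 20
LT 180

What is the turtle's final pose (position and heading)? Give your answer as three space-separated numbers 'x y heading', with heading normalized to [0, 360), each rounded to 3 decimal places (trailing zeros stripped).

Answer: 22.517 7 210

Derivation:
Executing turtle program step by step:
Start: pos=(0,0), heading=0, pen down
LT 90: heading 0 -> 90
RT 30: heading 90 -> 60
REPEAT 3 [
  -- iteration 1/3 --
  FD 6: (0,0) -> (3,5.196) [heading=60, draw]
  LT 180: heading 60 -> 240
  LT 90: heading 240 -> 330
  -- iteration 2/3 --
  FD 6: (3,5.196) -> (8.196,2.196) [heading=330, draw]
  LT 180: heading 330 -> 150
  LT 90: heading 150 -> 240
  -- iteration 3/3 --
  FD 6: (8.196,2.196) -> (5.196,-3) [heading=240, draw]
  LT 180: heading 240 -> 60
  LT 90: heading 60 -> 150
]
RT 120: heading 150 -> 30
FD 20: (5.196,-3) -> (22.517,7) [heading=30, draw]
LT 180: heading 30 -> 210
Final: pos=(22.517,7), heading=210, 4 segment(s) drawn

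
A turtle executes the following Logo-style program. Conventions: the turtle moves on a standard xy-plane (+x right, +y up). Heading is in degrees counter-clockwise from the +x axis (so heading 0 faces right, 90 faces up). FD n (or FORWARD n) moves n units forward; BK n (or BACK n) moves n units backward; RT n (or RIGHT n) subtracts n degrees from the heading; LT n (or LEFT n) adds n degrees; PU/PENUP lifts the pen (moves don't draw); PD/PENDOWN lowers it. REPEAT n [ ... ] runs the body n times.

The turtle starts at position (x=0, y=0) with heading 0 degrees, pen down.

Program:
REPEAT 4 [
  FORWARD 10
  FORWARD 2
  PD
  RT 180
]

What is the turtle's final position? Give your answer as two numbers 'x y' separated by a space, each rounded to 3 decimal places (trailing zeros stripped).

Answer: 0 0

Derivation:
Executing turtle program step by step:
Start: pos=(0,0), heading=0, pen down
REPEAT 4 [
  -- iteration 1/4 --
  FD 10: (0,0) -> (10,0) [heading=0, draw]
  FD 2: (10,0) -> (12,0) [heading=0, draw]
  PD: pen down
  RT 180: heading 0 -> 180
  -- iteration 2/4 --
  FD 10: (12,0) -> (2,0) [heading=180, draw]
  FD 2: (2,0) -> (0,0) [heading=180, draw]
  PD: pen down
  RT 180: heading 180 -> 0
  -- iteration 3/4 --
  FD 10: (0,0) -> (10,0) [heading=0, draw]
  FD 2: (10,0) -> (12,0) [heading=0, draw]
  PD: pen down
  RT 180: heading 0 -> 180
  -- iteration 4/4 --
  FD 10: (12,0) -> (2,0) [heading=180, draw]
  FD 2: (2,0) -> (0,0) [heading=180, draw]
  PD: pen down
  RT 180: heading 180 -> 0
]
Final: pos=(0,0), heading=0, 8 segment(s) drawn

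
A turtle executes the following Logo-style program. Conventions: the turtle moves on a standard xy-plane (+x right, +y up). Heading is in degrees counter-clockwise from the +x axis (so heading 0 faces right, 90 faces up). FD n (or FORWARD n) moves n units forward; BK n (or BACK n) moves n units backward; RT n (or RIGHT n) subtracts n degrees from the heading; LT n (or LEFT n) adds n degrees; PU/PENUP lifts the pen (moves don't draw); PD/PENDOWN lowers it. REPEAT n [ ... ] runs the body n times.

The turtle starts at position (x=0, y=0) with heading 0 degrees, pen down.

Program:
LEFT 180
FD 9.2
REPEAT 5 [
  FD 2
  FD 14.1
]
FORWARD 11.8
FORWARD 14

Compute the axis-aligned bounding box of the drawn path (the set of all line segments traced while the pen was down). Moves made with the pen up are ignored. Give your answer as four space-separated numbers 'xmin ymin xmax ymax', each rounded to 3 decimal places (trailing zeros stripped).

Answer: -115.5 0 0 0

Derivation:
Executing turtle program step by step:
Start: pos=(0,0), heading=0, pen down
LT 180: heading 0 -> 180
FD 9.2: (0,0) -> (-9.2,0) [heading=180, draw]
REPEAT 5 [
  -- iteration 1/5 --
  FD 2: (-9.2,0) -> (-11.2,0) [heading=180, draw]
  FD 14.1: (-11.2,0) -> (-25.3,0) [heading=180, draw]
  -- iteration 2/5 --
  FD 2: (-25.3,0) -> (-27.3,0) [heading=180, draw]
  FD 14.1: (-27.3,0) -> (-41.4,0) [heading=180, draw]
  -- iteration 3/5 --
  FD 2: (-41.4,0) -> (-43.4,0) [heading=180, draw]
  FD 14.1: (-43.4,0) -> (-57.5,0) [heading=180, draw]
  -- iteration 4/5 --
  FD 2: (-57.5,0) -> (-59.5,0) [heading=180, draw]
  FD 14.1: (-59.5,0) -> (-73.6,0) [heading=180, draw]
  -- iteration 5/5 --
  FD 2: (-73.6,0) -> (-75.6,0) [heading=180, draw]
  FD 14.1: (-75.6,0) -> (-89.7,0) [heading=180, draw]
]
FD 11.8: (-89.7,0) -> (-101.5,0) [heading=180, draw]
FD 14: (-101.5,0) -> (-115.5,0) [heading=180, draw]
Final: pos=(-115.5,0), heading=180, 13 segment(s) drawn

Segment endpoints: x in {-115.5, -101.5, -89.7, -75.6, -73.6, -59.5, -57.5, -43.4, -41.4, -27.3, -25.3, -11.2, -9.2, 0}, y in {0, 0, 0, 0, 0, 0, 0, 0, 0, 0, 0, 0, 0, 0}
xmin=-115.5, ymin=0, xmax=0, ymax=0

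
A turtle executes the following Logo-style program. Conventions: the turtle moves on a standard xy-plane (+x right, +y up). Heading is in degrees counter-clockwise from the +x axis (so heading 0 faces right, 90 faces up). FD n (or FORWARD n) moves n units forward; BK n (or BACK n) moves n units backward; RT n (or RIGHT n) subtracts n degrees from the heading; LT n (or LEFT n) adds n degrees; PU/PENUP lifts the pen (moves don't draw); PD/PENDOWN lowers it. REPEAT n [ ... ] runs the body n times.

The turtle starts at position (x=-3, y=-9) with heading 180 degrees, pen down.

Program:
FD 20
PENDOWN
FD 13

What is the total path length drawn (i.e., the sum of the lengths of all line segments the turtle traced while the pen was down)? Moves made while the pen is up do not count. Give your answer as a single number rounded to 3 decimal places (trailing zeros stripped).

Answer: 33

Derivation:
Executing turtle program step by step:
Start: pos=(-3,-9), heading=180, pen down
FD 20: (-3,-9) -> (-23,-9) [heading=180, draw]
PD: pen down
FD 13: (-23,-9) -> (-36,-9) [heading=180, draw]
Final: pos=(-36,-9), heading=180, 2 segment(s) drawn

Segment lengths:
  seg 1: (-3,-9) -> (-23,-9), length = 20
  seg 2: (-23,-9) -> (-36,-9), length = 13
Total = 33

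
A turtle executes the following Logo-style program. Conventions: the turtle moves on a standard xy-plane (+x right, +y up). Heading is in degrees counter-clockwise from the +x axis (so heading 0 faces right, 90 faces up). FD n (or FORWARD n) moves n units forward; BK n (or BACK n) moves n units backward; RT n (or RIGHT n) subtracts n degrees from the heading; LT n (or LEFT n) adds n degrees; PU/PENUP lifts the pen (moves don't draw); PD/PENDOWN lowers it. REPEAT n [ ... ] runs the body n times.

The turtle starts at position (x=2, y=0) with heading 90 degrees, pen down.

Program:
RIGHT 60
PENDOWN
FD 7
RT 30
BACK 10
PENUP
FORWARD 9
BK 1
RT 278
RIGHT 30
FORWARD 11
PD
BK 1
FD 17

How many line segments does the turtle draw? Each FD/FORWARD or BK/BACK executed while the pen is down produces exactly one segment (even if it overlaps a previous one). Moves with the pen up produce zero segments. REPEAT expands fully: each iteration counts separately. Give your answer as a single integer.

Executing turtle program step by step:
Start: pos=(2,0), heading=90, pen down
RT 60: heading 90 -> 30
PD: pen down
FD 7: (2,0) -> (8.062,3.5) [heading=30, draw]
RT 30: heading 30 -> 0
BK 10: (8.062,3.5) -> (-1.938,3.5) [heading=0, draw]
PU: pen up
FD 9: (-1.938,3.5) -> (7.062,3.5) [heading=0, move]
BK 1: (7.062,3.5) -> (6.062,3.5) [heading=0, move]
RT 278: heading 0 -> 82
RT 30: heading 82 -> 52
FD 11: (6.062,3.5) -> (12.834,12.168) [heading=52, move]
PD: pen down
BK 1: (12.834,12.168) -> (12.219,11.38) [heading=52, draw]
FD 17: (12.219,11.38) -> (22.685,24.776) [heading=52, draw]
Final: pos=(22.685,24.776), heading=52, 4 segment(s) drawn
Segments drawn: 4

Answer: 4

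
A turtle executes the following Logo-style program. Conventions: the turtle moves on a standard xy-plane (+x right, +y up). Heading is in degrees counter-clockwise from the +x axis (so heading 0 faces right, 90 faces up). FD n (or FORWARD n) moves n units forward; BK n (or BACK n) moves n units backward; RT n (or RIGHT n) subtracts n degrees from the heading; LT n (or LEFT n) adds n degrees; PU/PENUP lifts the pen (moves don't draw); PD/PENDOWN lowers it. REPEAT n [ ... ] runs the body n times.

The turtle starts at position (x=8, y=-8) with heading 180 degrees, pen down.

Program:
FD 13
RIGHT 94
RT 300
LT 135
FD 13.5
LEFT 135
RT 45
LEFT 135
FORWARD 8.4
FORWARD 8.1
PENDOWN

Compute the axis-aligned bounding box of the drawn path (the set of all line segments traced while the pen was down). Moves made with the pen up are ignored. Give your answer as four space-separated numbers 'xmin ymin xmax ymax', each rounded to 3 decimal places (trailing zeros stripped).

Answer: -16.103 -21.252 8 -8

Derivation:
Executing turtle program step by step:
Start: pos=(8,-8), heading=180, pen down
FD 13: (8,-8) -> (-5,-8) [heading=180, draw]
RT 94: heading 180 -> 86
RT 300: heading 86 -> 146
LT 135: heading 146 -> 281
FD 13.5: (-5,-8) -> (-2.424,-21.252) [heading=281, draw]
LT 135: heading 281 -> 56
RT 45: heading 56 -> 11
LT 135: heading 11 -> 146
FD 8.4: (-2.424,-21.252) -> (-9.388,-16.555) [heading=146, draw]
FD 8.1: (-9.388,-16.555) -> (-16.103,-12.025) [heading=146, draw]
PD: pen down
Final: pos=(-16.103,-12.025), heading=146, 4 segment(s) drawn

Segment endpoints: x in {-16.103, -9.388, -5, -2.424, 8}, y in {-21.252, -16.555, -12.025, -8, -8}
xmin=-16.103, ymin=-21.252, xmax=8, ymax=-8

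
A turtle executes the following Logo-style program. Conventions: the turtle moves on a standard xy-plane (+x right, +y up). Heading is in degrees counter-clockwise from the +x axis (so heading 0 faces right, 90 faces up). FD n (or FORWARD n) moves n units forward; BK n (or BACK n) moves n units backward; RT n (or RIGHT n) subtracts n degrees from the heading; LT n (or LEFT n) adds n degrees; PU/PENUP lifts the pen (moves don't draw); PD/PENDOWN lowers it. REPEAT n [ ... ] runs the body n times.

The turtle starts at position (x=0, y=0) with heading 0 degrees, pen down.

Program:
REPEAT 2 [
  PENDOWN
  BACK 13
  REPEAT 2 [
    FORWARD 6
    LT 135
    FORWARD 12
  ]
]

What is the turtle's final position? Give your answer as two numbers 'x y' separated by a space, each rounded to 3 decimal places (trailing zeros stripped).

Executing turtle program step by step:
Start: pos=(0,0), heading=0, pen down
REPEAT 2 [
  -- iteration 1/2 --
  PD: pen down
  BK 13: (0,0) -> (-13,0) [heading=0, draw]
  REPEAT 2 [
    -- iteration 1/2 --
    FD 6: (-13,0) -> (-7,0) [heading=0, draw]
    LT 135: heading 0 -> 135
    FD 12: (-7,0) -> (-15.485,8.485) [heading=135, draw]
    -- iteration 2/2 --
    FD 6: (-15.485,8.485) -> (-19.728,12.728) [heading=135, draw]
    LT 135: heading 135 -> 270
    FD 12: (-19.728,12.728) -> (-19.728,0.728) [heading=270, draw]
  ]
  -- iteration 2/2 --
  PD: pen down
  BK 13: (-19.728,0.728) -> (-19.728,13.728) [heading=270, draw]
  REPEAT 2 [
    -- iteration 1/2 --
    FD 6: (-19.728,13.728) -> (-19.728,7.728) [heading=270, draw]
    LT 135: heading 270 -> 45
    FD 12: (-19.728,7.728) -> (-11.243,16.213) [heading=45, draw]
    -- iteration 2/2 --
    FD 6: (-11.243,16.213) -> (-7,20.456) [heading=45, draw]
    LT 135: heading 45 -> 180
    FD 12: (-7,20.456) -> (-19,20.456) [heading=180, draw]
  ]
]
Final: pos=(-19,20.456), heading=180, 10 segment(s) drawn

Answer: -19 20.456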